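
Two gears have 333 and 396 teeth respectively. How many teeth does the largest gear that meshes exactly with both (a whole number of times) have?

9

Euclid: 396 = 1·333 + 63; 333 = 5·63 + 18; 63 = 3·18 + 9; 18 = 2·9 + 0. Last nonzero remainder: 9.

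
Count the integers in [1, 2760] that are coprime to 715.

715 = 5·11·13. Inclusion–exclusion on these primes:
2760 − ⌊2760/5⌋ − ⌊2760/11⌋ − ⌊2760/13⌋ + ⌊2760/55⌋ + ⌊2760/65⌋ + ⌊2760/143⌋ − ⌊2760/715⌋ = 1854

1854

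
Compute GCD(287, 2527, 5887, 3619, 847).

287 = 7 · 41; 2527 = 7 · 19²; 5887 = 7 · 29²; 3619 = 7 · 11 · 47; 847 = 7 · 11²
gcd takes min exponent of each prime: 7 = 7

7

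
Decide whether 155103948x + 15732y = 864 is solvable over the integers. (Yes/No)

By Bézout, 155103948x + 15732y = 864 has integer solutions iff gcd(155103948, 15732) | 864.
Euclid: 155103948 = 9859·15732 + 2160; 15732 = 7·2160 + 612; 2160 = 3·612 + 324; 612 = 1·324 + 288; 324 = 1·288 + 36; 288 = 8·36 + 0. gcd = 36; 864 mod 36 = 0. Yes.

Yes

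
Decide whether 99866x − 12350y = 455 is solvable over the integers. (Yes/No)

By Bézout, 99866x − 12350y = 455 has integer solutions iff gcd(99866, 12350) | 455.
Euclid: 99866 = 8·12350 + 1066; 12350 = 11·1066 + 624; 1066 = 1·624 + 442; 624 = 1·442 + 182; 442 = 2·182 + 78; 182 = 2·78 + 26; 78 = 3·26 + 0. gcd = 26; 455 mod 26 = 13. No.

No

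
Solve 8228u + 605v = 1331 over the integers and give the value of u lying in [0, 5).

Euclid: 8228 = 13·605 + 363; 605 = 1·363 + 242; 363 = 1·242 + 121; 242 = 2·121 + 0 → gcd = 121; 1331 = 121·11.
Back-substitution yields 8228·(2) + 605·(-27) = 121, so one solution is u = 2·11 = 22, v = -27·11 = -297.
Solutions in u differ by 605/121 = 5; the one in [0, 5) is 22 mod 5 = 2.

2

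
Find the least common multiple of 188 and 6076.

285572

gcd first: 6076 = 32·188 + 60; 188 = 3·60 + 8; 60 = 7·8 + 4; 8 = 2·4 + 0 → gcd = 4
lcm = 188·6076/gcd = 1142288/4 = 285572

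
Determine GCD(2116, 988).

2116 = 2² · 23²
988 = 2² · 13 · 19
Common: 2² = 4

4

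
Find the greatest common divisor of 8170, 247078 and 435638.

8170 = 2 · 5 · 19 · 43; 247078 = 2 · 13² · 17 · 43; 435638 = 2 · 7 · 29² · 37
gcd takes min exponent of each prime: 2 = 2

2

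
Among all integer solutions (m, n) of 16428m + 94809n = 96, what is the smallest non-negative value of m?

gcd(16428, 94809) = 3 (Euclid: 94809 = 5·16428 + 12669; 16428 = 1·12669 + 3759; 12669 = 3·3759 + 1392; 3759 = 2·1392 + 975; 1392 = 1·975 + 417; 975 = 2·417 + 141; 417 = 2·141 + 135; 141 = 1·135 + 6; 135 = 22·6 + 3; 6 = 2·3 + 0), and 3 | 96.
Extended Euclid: 16428·(-15461) + 94809·(2679) = 3. Scale by 32: m₀ = -494752.
General solution m = m₀ + 31603t; reducing mod 31603 gives m = 10896 (and n = -1888).

10896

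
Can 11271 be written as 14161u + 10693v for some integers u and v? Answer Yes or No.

Yes

By Bézout, 14161u + 10693v = 11271 has integer solutions iff gcd(14161, 10693) | 11271.
Euclid: 14161 = 1·10693 + 3468; 10693 = 3·3468 + 289; 3468 = 12·289 + 0. gcd = 289; 11271 mod 289 = 0. Yes.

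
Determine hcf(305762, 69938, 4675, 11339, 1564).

17

305762 = 2 · 17² · 23²; 69938 = 2 · 11² · 17²; 4675 = 5² · 11 · 17; 11339 = 17 · 23 · 29; 1564 = 2² · 17 · 23
gcd takes min exponent of each prime: 17 = 17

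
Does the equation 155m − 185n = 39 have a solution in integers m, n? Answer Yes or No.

No

By Bézout, 155m − 185n = 39 has integer solutions iff gcd(155, 185) | 39.
Euclid: 185 = 1·155 + 30; 155 = 5·30 + 5; 30 = 6·5 + 0. gcd = 5; 39 mod 5 = 4. No.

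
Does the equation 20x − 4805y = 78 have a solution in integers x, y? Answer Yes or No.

gcd(20, 4805): 4805 = 240·20 + 5; 20 = 4·5 + 0 → 5
5 does not divide 78, so a solution does not exist.

No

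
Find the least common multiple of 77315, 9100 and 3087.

8864937900

77315 = 5 · 7 · 47²; 9100 = 2² · 5² · 7 · 13; 3087 = 3² · 7³
lcm takes max exponent of each prime: 2² · 3² · 5² · 7³ · 13 · 47² = 8864937900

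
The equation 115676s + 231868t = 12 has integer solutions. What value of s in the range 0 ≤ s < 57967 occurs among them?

20221

gcd(115676, 231868) = 4 (Euclid: 231868 = 2·115676 + 516; 115676 = 224·516 + 92; 516 = 5·92 + 56; 92 = 1·56 + 36; 56 = 1·36 + 20; 36 = 1·20 + 16; 20 = 1·16 + 4; 16 = 4·4 + 0), and 4 | 12.
Extended Euclid: 115676·(-12582) + 231868·(6277) = 4. Scale by 3: s₀ = -37746.
General solution s = s₀ + 57967k; reducing mod 57967 gives s = 20221 (and t = -10088).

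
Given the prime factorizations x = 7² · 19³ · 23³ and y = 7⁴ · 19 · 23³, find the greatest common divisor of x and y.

11327477

min exponent per shared prime: 7² · 19 · 23³ = 11327477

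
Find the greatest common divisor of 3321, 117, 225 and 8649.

gcd(3321, 117): 3321 = 28·117 + 45; 117 = 2·45 + 27; 45 = 1·27 + 18; 27 = 1·18 + 9; 18 = 2·9 + 0 → 9
gcd(9, 225): 225 = 25·9 + 0 → 9
gcd(9, 8649): 8649 = 961·9 + 0 → 9

9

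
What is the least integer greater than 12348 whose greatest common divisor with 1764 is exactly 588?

1764 = 588·3. Any k with gcd(k, 1764) = 588 is a multiple of 588, say 588s, with s coprime to 3.
Need s > 12348/588, so s ≥ 22. First s ≥ 22 with gcd(s, 3) = 1 is s = 22. Thus k = 588·22 = 12936.

12936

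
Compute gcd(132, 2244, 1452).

132 = 2² · 3 · 11; 2244 = 2² · 3 · 11 · 17; 1452 = 2² · 3 · 11²
gcd takes min exponent of each prime: 2² · 3 · 11 = 132

132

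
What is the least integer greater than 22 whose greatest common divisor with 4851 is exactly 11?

44

Multiples of 11 above 22: 11·3, 11·4, … . Need the cofactor coprime to 4851/11 = 441.
Checking s = 3, 4, … the first with gcd(s, 441) = 1 is s = 4, giving 44.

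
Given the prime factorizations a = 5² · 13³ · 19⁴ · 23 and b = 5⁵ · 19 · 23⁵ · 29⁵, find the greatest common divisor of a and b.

10925

min exponent per shared prime: 5² · 19 · 23 = 10925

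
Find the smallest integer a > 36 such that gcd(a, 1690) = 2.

38

1690 = 2·845. Any a with gcd(a, 1690) = 2 is a multiple of 2, say 2s, with s coprime to 845.
Need s > 36/2, so s ≥ 19. First s ≥ 19 with gcd(s, 845) = 1 is s = 19. Thus a = 2·19 = 38.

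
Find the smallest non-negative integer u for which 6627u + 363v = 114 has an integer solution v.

Reduce mod 363: 6627u ≡ 114 (mod 363). With g = gcd(6627, 363) = 3 dividing 114, divide through: 2209u ≡ 38 (mod 121).
Since gcd(2209, 121) = 1, u ≡ 38·(2209)⁻¹ ≡ 91 (mod 121). Smallest non-negative: 91.

91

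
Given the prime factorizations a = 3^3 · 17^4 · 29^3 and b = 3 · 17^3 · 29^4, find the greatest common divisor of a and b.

min exponent per shared prime: 3 · 17^3 · 29^3 = 359469471

359469471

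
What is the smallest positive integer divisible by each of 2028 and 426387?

1705548

2028 = 2² · 3 · 13²; 426387 = 3 · 13² · 29²
max exponents: 2² · 3 · 13² · 29² = 1705548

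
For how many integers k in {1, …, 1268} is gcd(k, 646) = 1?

566

646 = 2·17·19. Inclusion–exclusion on these primes:
1268 − ⌊1268/2⌋ − ⌊1268/17⌋ − ⌊1268/19⌋ + ⌊1268/34⌋ + ⌊1268/38⌋ + ⌊1268/323⌋ − ⌊1268/646⌋ = 566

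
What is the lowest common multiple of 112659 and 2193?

112659 = 3 · 17 · 47²; 2193 = 3 · 17 · 43
max exponents: 3 · 17 · 43 · 47² = 4844337

4844337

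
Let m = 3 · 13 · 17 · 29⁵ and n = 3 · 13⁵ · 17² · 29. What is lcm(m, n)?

max exponent per prime: 3 · 13⁵ · 17² · 29⁵ = 6602765121584619

6602765121584619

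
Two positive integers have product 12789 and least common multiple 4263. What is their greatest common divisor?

3

From gcd × lcm = uv: gcd = 12789 / 4263 = 3.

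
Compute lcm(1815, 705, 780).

lcm(1815, 705) = 1815·705/gcd = 1279575/15 = 85305
lcm(85305, 780) = 85305·780/gcd = 66537900/15 = 4435860

4435860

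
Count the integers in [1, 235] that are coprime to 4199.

Prime factors of 4199: 13, 17, 19. Count integers ≤ 235 divisible by none of them.
By inclusion–exclusion: 235 − ⌊235/13⌋ − ⌊235/17⌋ − ⌊235/19⌋ + ⌊235/221⌋ + ⌊235/247⌋ + ⌊235/323⌋ − ⌊235/4199⌋ = 193.

193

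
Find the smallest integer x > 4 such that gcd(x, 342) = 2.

Multiples of 2 above 4: 2·3, 2·4, … . Need the cofactor coprime to 342/2 = 171.
Checking s = 3, 4, … the first with gcd(s, 171) = 1 is s = 4, giving 8.

8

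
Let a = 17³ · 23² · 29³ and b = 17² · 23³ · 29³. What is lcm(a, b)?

1457888351219

max exponent per prime: 17³ · 23³ · 29³ = 1457888351219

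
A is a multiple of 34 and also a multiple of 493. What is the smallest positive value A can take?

gcd first: 493 = 14·34 + 17; 34 = 2·17 + 0 → gcd = 17
lcm = 34·493/gcd = 16762/17 = 986

986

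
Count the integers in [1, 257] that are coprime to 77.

Prime factors of 77: 7, 11. Count integers ≤ 257 divisible by none of them.
By inclusion–exclusion: 257 − ⌊257/7⌋ − ⌊257/11⌋ + ⌊257/77⌋ = 201.

201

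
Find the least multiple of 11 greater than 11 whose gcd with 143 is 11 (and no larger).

22

Multiples of 11 above 11: 11·2, 11·3, … . Need the cofactor coprime to 143/11 = 13.
Checking s = 2, 3, … the first with gcd(s, 13) = 1 is s = 2, giving 22.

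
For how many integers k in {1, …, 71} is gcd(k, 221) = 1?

Prime factors of 221: 13, 17. Count integers ≤ 71 divisible by none of them.
By inclusion–exclusion: 71 − ⌊71/13⌋ − ⌊71/17⌋ + ⌊71/221⌋ = 62.

62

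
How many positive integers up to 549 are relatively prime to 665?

Prime factors of 665: 5, 7, 19. Count integers ≤ 549 divisible by none of them.
By inclusion–exclusion: 549 − ⌊549/5⌋ − ⌊549/7⌋ − ⌊549/19⌋ + ⌊549/35⌋ + ⌊549/95⌋ + ⌊549/133⌋ − ⌊549/665⌋ = 358.

358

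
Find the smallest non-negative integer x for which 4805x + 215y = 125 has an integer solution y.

Euclid: 4805 = 22·215 + 75; 215 = 2·75 + 65; 75 = 1·65 + 10; 65 = 6·10 + 5; 10 = 2·5 + 0 → gcd = 5; 125 = 5·25.
Back-substitution yields 4805·(-20) + 215·(447) = 5, so one solution is x = -20·25 = -500, y = 447·25 = 11175.
Solutions in x differ by 215/5 = 43; the one in [0, 43) is -500 mod 43 = 16.

16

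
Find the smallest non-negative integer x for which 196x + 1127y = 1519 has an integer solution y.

gcd(196, 1127) = 49 (Euclid: 1127 = 5·196 + 147; 196 = 1·147 + 49; 147 = 3·49 + 0), and 49 | 1519.
Extended Euclid: 196·(6) + 1127·(-1) = 49. Scale by 31: x₀ = 186.
General solution x = x₀ + 23t; reducing mod 23 gives x = 2 (and y = 1).

2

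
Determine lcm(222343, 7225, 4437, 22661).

lcm(222343, 7225) = 222343·7225/gcd = 1606428175/17 = 94495775
lcm(94495775, 4437) = 94495775·4437/gcd = 419277753675/493 = 850461975
lcm(850461975, 22661) = 850461975·22661/gcd = 19272318815475/17 = 1133665812675

1133665812675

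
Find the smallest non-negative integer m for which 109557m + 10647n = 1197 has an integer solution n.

gcd(109557, 10647) = 63 (Euclid: 109557 = 10·10647 + 3087; 10647 = 3·3087 + 1386; 3087 = 2·1386 + 315; 1386 = 4·315 + 126; 315 = 2·126 + 63; 126 = 2·63 + 0), and 63 | 1197.
Extended Euclid: 109557·(69) + 10647·(-710) = 63. Scale by 19: m₀ = 1311.
General solution m = m₀ + 169t; reducing mod 169 gives m = 128 (and n = -1317).

128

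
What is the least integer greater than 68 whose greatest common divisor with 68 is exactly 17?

85

Multiples of 17 above 68: 17·5, 17·6, … . Need the cofactor coprime to 68/17 = 4.
Checking s = 5, 6, … the first with gcd(s, 4) = 1 is s = 5, giving 85.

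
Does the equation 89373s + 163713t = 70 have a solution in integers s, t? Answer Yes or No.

No

gcd(89373, 163713): 163713 = 1·89373 + 74340; 89373 = 1·74340 + 15033; 74340 = 4·15033 + 14208; 15033 = 1·14208 + 825; 14208 = 17·825 + 183; 825 = 4·183 + 93; 183 = 1·93 + 90; 93 = 1·90 + 3; 90 = 30·3 + 0 → 3
3 does not divide 70, so a solution does not exist.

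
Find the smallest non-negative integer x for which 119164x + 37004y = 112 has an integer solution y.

3005

Reduce mod 37004: 119164x ≡ 112 (mod 37004). With g = gcd(119164, 37004) = 4 dividing 112, divide through: 29791x ≡ 28 (mod 9251).
Since gcd(29791, 9251) = 1, x ≡ 28·(29791)⁻¹ ≡ 3005 (mod 9251). Smallest non-negative: 3005.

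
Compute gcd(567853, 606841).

Euclid: 606841 = 1·567853 + 38988; 567853 = 14·38988 + 22021; 38988 = 1·22021 + 16967; 22021 = 1·16967 + 5054; 16967 = 3·5054 + 1805; 5054 = 2·1805 + 1444; 1805 = 1·1444 + 361; 1444 = 4·361 + 0. Last nonzero remainder: 361.

361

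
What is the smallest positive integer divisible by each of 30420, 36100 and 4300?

2361048300

30420 = 2² · 3² · 5 · 13²; 36100 = 2² · 5² · 19²; 4300 = 2² · 5² · 43
lcm takes max exponent of each prime: 2² · 3² · 5² · 13² · 19² · 43 = 2361048300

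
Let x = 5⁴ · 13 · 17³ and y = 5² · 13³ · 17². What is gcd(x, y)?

93925

min exponent per shared prime: 5² · 13 · 17² = 93925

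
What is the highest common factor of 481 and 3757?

13

481 = 13 · 37
3757 = 13 · 17²
Common: 13 = 13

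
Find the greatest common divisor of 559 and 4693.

13

559 = 13 · 43
4693 = 13 · 19²
Common: 13 = 13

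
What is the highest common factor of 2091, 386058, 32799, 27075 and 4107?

2091 = 3 · 17 · 41; 386058 = 2 · 3 · 37² · 47; 32799 = 3 · 13 · 29²; 27075 = 3 · 5² · 19²; 4107 = 3 · 37²
gcd takes min exponent of each prime: 3 = 3

3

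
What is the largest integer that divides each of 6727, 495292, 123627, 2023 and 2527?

7

6727 = 7 · 31²; 495292 = 2² · 7³ · 19²; 123627 = 3 · 7² · 29²; 2023 = 7 · 17²; 2527 = 7 · 19²
gcd takes min exponent of each prime: 7 = 7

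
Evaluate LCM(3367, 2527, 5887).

1022224567

lcm(3367, 2527) = 3367·2527/gcd = 8508409/7 = 1215487
lcm(1215487, 5887) = 1215487·5887/gcd = 7155571969/7 = 1022224567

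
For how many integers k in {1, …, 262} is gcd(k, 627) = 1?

Prime factors of 627: 3, 11, 19. Count integers ≤ 262 divisible by none of them.
By inclusion–exclusion: 262 − ⌊262/3⌋ − ⌊262/11⌋ − ⌊262/19⌋ + ⌊262/33⌋ + ⌊262/57⌋ + ⌊262/209⌋ − ⌊262/627⌋ = 151.

151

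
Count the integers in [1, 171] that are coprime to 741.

Prime factors of 741: 3, 13, 19. Count integers ≤ 171 divisible by none of them.
By inclusion–exclusion: 171 − ⌊171/3⌋ − ⌊171/13⌋ − ⌊171/19⌋ + ⌊171/39⌋ + ⌊171/57⌋ + ⌊171/247⌋ − ⌊171/741⌋ = 99.

99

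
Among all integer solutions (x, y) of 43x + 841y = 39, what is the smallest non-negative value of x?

Reduce mod 841: 43x ≡ 39 (mod 841). With g = gcd(43, 841) = 1 dividing 39, divide through: 43x ≡ 39 (mod 841).
Since gcd(43, 841) = 1, x ≡ 39·(43)⁻¹ ≡ 705 (mod 841). Smallest non-negative: 705.

705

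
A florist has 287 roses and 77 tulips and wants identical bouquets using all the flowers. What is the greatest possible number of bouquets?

7

Euclid: 287 = 3·77 + 56; 77 = 1·56 + 21; 56 = 2·21 + 14; 21 = 1·14 + 7; 14 = 2·7 + 0. Last nonzero remainder: 7.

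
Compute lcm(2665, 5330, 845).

2665 = 5 · 13 · 41; 5330 = 2 · 5 · 13 · 41; 845 = 5 · 13²
lcm takes max exponent of each prime: 2 · 5 · 13² · 41 = 69290

69290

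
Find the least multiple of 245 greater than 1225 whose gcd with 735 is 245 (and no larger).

1715

gcd(t, 735) = 245 forces 245 | t; write t = 245s. Then gcd(245s, 245·3) = 245·gcd(s, 3), so need gcd(s, 3) = 1.
245s > 1225 gives s ≥ 6. The least s ≥ 6 coprime to 3 is 7, so t = 245·7 = 1715.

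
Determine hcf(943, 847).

1

Euclid: 943 = 1·847 + 96; 847 = 8·96 + 79; 96 = 1·79 + 17; 79 = 4·17 + 11; 17 = 1·11 + 6; 11 = 1·6 + 5; 6 = 1·5 + 1; 5 = 5·1 + 0. Last nonzero remainder: 1.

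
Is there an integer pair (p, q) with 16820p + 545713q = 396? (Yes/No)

gcd(16820, 545713): 545713 = 32·16820 + 7473; 16820 = 2·7473 + 1874; 7473 = 3·1874 + 1851; 1874 = 1·1851 + 23; 1851 = 80·23 + 11; 23 = 2·11 + 1; 11 = 11·1 + 0 → 1
1 divides 396, so a solution exists.

Yes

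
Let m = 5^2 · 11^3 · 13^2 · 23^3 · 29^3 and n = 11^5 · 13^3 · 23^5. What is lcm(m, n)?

1388566441606413651725

max exponent per prime: 5^2 · 11^5 · 13^3 · 23^5 · 29^3 = 1388566441606413651725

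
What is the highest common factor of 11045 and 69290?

Euclid: 69290 = 6·11045 + 3020; 11045 = 3·3020 + 1985; 3020 = 1·1985 + 1035; 1985 = 1·1035 + 950; 1035 = 1·950 + 85; 950 = 11·85 + 15; 85 = 5·15 + 10; 15 = 1·10 + 5; 10 = 2·5 + 0. Last nonzero remainder: 5.

5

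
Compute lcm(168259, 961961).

168259 = 7 · 13 · 43²; 961961 = 7 · 11 · 13 · 31²
max exponents: 7 · 11 · 13 · 31² · 43² = 1778665889

1778665889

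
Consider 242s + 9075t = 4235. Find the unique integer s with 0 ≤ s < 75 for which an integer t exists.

Reduce mod 9075: 242s ≡ 4235 (mod 9075). With g = gcd(242, 9075) = 121 dividing 4235, divide through: 2s ≡ 35 (mod 75).
Since gcd(2, 75) = 1, s ≡ 35·(2)⁻¹ ≡ 55 (mod 75). Smallest non-negative: 55.

55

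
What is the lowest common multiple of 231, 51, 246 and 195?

231 = 3 · 7 · 11; 51 = 3 · 17; 246 = 2 · 3 · 41; 195 = 3 · 5 · 13
lcm takes max exponent of each prime: 2 · 3 · 5 · 7 · 11 · 13 · 17 · 41 = 20930910

20930910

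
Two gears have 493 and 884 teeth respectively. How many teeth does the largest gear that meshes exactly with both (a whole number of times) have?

17

493 = 17 · 29
884 = 2² · 13 · 17
Common: 17 = 17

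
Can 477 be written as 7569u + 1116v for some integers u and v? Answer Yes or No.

Yes

By Bézout, 7569u + 1116v = 477 has integer solutions iff gcd(7569, 1116) | 477.
Euclid: 7569 = 6·1116 + 873; 1116 = 1·873 + 243; 873 = 3·243 + 144; 243 = 1·144 + 99; 144 = 1·99 + 45; 99 = 2·45 + 9; 45 = 5·9 + 0. gcd = 9; 477 mod 9 = 0. Yes.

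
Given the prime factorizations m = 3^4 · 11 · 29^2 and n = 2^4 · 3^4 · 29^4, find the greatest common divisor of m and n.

min exponent per shared prime: 3^4 · 29^2 = 68121

68121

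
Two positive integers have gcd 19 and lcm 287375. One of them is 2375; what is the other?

2299

m·n = gcd·lcm = 19·287375 = 5460125, so n = 5460125/2375 = 2299.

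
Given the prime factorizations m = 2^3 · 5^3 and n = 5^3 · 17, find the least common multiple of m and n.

max exponent per prime: 2^3 · 5^3 · 17 = 17000

17000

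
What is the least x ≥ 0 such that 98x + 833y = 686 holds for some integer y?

gcd(98, 833) = 49 (Euclid: 833 = 8·98 + 49; 98 = 2·49 + 0), and 49 | 686.
Extended Euclid: 98·(-8) + 833·(1) = 49. Scale by 14: x₀ = -112.
General solution x = x₀ + 17t; reducing mod 17 gives x = 7 (and y = 0).

7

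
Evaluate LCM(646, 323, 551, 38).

18734

lcm(646, 323) = 646·323/gcd = 208658/323 = 646
lcm(646, 551) = 646·551/gcd = 355946/19 = 18734
lcm(18734, 38) = 18734·38/gcd = 711892/38 = 18734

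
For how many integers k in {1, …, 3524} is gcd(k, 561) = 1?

2010

Prime factors of 561: 3, 11, 17. Count integers ≤ 3524 divisible by none of them.
By inclusion–exclusion: 3524 − ⌊3524/3⌋ − ⌊3524/11⌋ − ⌊3524/17⌋ + ⌊3524/33⌋ + ⌊3524/51⌋ + ⌊3524/187⌋ − ⌊3524/561⌋ = 2010.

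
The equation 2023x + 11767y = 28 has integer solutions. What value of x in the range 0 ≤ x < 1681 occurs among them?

Euclid: 11767 = 5·2023 + 1652; 2023 = 1·1652 + 371; 1652 = 4·371 + 168; 371 = 2·168 + 35; 168 = 4·35 + 28; 35 = 1·28 + 7; 28 = 4·7 + 0 → gcd = 7; 28 = 7·4.
Back-substitution yields 2023·(349) + 11767·(-60) = 7, so one solution is x = 349·4 = 1396, y = -60·4 = -240.
Solutions in x differ by 11767/7 = 1681; the one in [0, 1681) is 1396 mod 1681 = 1396.

1396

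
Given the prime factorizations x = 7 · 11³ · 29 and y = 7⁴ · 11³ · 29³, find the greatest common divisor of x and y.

min exponent per shared prime: 7 · 11³ · 29 = 270193

270193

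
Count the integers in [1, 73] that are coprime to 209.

64

Prime factors of 209: 11, 19. Count integers ≤ 73 divisible by none of them.
By inclusion–exclusion: 73 − ⌊73/11⌋ − ⌊73/19⌋ + ⌊73/209⌋ = 64.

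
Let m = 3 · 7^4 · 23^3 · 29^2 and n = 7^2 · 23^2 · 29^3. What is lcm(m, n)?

2137425156489

max exponent per prime: 3 · 7^4 · 23^3 · 29^3 = 2137425156489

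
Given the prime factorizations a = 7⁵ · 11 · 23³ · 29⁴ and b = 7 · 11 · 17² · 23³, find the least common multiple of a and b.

max exponent per prime: 7⁵ · 11 · 17² · 23³ · 29⁴ = 459786512737713931

459786512737713931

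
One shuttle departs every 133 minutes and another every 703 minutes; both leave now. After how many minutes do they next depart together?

4921

gcd first: 703 = 5·133 + 38; 133 = 3·38 + 19; 38 = 2·19 + 0 → gcd = 19
lcm = 133·703/gcd = 93499/19 = 4921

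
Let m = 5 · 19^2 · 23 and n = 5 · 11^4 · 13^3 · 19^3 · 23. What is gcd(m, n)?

41515

min exponent per shared prime: 5 · 19^2 · 23 = 41515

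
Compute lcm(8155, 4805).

gcd first: 8155 = 1·4805 + 3350; 4805 = 1·3350 + 1455; 3350 = 2·1455 + 440; 1455 = 3·440 + 135; 440 = 3·135 + 35; 135 = 3·35 + 30; 35 = 1·30 + 5; 30 = 6·5 + 0 → gcd = 5
lcm = 8155·4805/gcd = 39184775/5 = 7836955

7836955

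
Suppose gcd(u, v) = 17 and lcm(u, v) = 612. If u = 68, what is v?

153

Using uv = gcd(u,v)·lcm(u,v) = 17·612 = 10404, we get v = 10404/68 = 153.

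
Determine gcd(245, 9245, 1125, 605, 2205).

245 = 5 · 7²; 9245 = 5 · 43²; 1125 = 3² · 5³; 605 = 5 · 11²; 2205 = 3² · 5 · 7²
gcd takes min exponent of each prime: 5 = 5

5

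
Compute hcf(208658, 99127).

208658 = 2 · 17² · 19²
99127 = 7³ · 17²
Common: 17² = 289

289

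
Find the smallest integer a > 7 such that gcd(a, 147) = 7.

Multiples of 7 above 7: 7·2, 7·3, … . Need the cofactor coprime to 147/7 = 21.
Checking s = 2, 3, … the first with gcd(s, 21) = 1 is s = 2, giving 14.

14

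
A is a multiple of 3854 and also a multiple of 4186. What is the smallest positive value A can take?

gcd first: 4186 = 1·3854 + 332; 3854 = 11·332 + 202; 332 = 1·202 + 130; 202 = 1·130 + 72; 130 = 1·72 + 58; 72 = 1·58 + 14; 58 = 4·14 + 2; 14 = 7·2 + 0 → gcd = 2
lcm = 3854·4186/gcd = 16132844/2 = 8066422

8066422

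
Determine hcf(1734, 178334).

1734 = 2 · 3 · 17²
178334 = 2 · 13 · 19³
Common: 2 = 2

2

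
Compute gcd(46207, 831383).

49

Euclid: 831383 = 17·46207 + 45864; 46207 = 1·45864 + 343; 45864 = 133·343 + 245; 343 = 1·245 + 98; 245 = 2·98 + 49; 98 = 2·49 + 0. Last nonzero remainder: 49.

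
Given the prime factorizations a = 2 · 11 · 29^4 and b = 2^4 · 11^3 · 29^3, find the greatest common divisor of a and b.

536558

min exponent per shared prime: 2 · 11 · 29^3 = 536558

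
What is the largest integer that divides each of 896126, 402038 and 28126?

14

896126 = 2 · 7 · 11² · 23²; 402038 = 2 · 7 · 13 · 47²; 28126 = 2 · 7³ · 41
gcd takes min exponent of each prime: 2 · 7 = 14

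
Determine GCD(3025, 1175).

Euclid: 3025 = 2·1175 + 675; 1175 = 1·675 + 500; 675 = 1·500 + 175; 500 = 2·175 + 150; 175 = 1·150 + 25; 150 = 6·25 + 0. Last nonzero remainder: 25.

25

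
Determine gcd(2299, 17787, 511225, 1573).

gcd(2299, 17787): 17787 = 7·2299 + 1694; 2299 = 1·1694 + 605; 1694 = 2·605 + 484; 605 = 1·484 + 121; 484 = 4·121 + 0 → 121
gcd(121, 511225): 511225 = 4225·121 + 0 → 121
gcd(121, 1573): 1573 = 13·121 + 0 → 121

121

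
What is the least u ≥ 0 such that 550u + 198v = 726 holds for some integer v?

Euclid: 550 = 2·198 + 154; 198 = 1·154 + 44; 154 = 3·44 + 22; 44 = 2·22 + 0 → gcd = 22; 726 = 22·33.
Back-substitution yields 550·(4) + 198·(-11) = 22, so one solution is u = 4·33 = 132, v = -11·33 = -363.
Solutions in u differ by 198/22 = 9; the one in [0, 9) is 132 mod 9 = 6.

6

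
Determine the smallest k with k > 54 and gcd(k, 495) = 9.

63

495 = 9·55. Any k with gcd(k, 495) = 9 is a multiple of 9, say 9s, with s coprime to 55.
Need s > 54/9, so s ≥ 7. First s ≥ 7 with gcd(s, 55) = 1 is s = 7. Thus k = 9·7 = 63.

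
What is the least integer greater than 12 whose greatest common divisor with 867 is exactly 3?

15

867 = 3·289. Any a with gcd(a, 867) = 3 is a multiple of 3, say 3s, with s coprime to 289.
Need s > 12/3, so s ≥ 5. First s ≥ 5 with gcd(s, 289) = 1 is s = 5. Thus a = 3·5 = 15.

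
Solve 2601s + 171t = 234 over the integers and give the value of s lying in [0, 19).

16

Reduce mod 171: 2601s ≡ 234 (mod 171). With g = gcd(2601, 171) = 9 dividing 234, divide through: 289s ≡ 26 (mod 19).
Since gcd(289, 19) = 1, s ≡ 26·(289)⁻¹ ≡ 16 (mod 19). Smallest non-negative: 16.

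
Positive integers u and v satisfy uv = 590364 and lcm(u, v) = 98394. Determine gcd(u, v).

6

gcd·lcm = product, so gcd = 590364/98394 = 6.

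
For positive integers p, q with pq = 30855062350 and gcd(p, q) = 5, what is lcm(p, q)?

For any two positive integers, gcd × lcm equals their product. Hence lcm = 30855062350 / 5 = 6171012470.

6171012470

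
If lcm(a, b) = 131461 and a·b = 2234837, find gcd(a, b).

gcd·lcm = product, so gcd = 2234837/131461 = 17.

17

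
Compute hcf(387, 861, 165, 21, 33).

387 = 3² · 43; 861 = 3 · 7 · 41; 165 = 3 · 5 · 11; 21 = 3 · 7; 33 = 3 · 11
gcd takes min exponent of each prime: 3 = 3

3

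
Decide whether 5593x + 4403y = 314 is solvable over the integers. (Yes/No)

No

By Bézout, 5593x + 4403y = 314 has integer solutions iff gcd(5593, 4403) | 314.
Euclid: 5593 = 1·4403 + 1190; 4403 = 3·1190 + 833; 1190 = 1·833 + 357; 833 = 2·357 + 119; 357 = 3·119 + 0. gcd = 119; 314 mod 119 = 76. No.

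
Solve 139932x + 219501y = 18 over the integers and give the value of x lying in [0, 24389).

Reduce mod 219501: 139932x ≡ 18 (mod 219501). With g = gcd(139932, 219501) = 9 dividing 18, divide through: 15548x ≡ 2 (mod 24389).
Since gcd(15548, 24389) = 1, x ≡ 2·(15548)⁻¹ ≡ 160 (mod 24389). Smallest non-negative: 160.

160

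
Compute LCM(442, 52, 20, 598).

101660

lcm(442, 52) = 442·52/gcd = 22984/26 = 884
lcm(884, 20) = 884·20/gcd = 17680/4 = 4420
lcm(4420, 598) = 4420·598/gcd = 2643160/26 = 101660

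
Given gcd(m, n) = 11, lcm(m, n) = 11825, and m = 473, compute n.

275

Using mn = gcd(m,n)·lcm(m,n) = 11·11825 = 130075, we get n = 130075/473 = 275.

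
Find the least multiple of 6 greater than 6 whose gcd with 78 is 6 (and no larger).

12

78 = 6·13. Any k with gcd(k, 78) = 6 is a multiple of 6, say 6s, with s coprime to 13.
Need s > 6/6, so s ≥ 2. First s ≥ 2 with gcd(s, 13) = 1 is s = 2. Thus k = 6·2 = 12.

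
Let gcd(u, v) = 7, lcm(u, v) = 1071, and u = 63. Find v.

u·v = gcd·lcm = 7·1071 = 7497, so v = 7497/63 = 119.

119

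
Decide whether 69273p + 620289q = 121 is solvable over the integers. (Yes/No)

gcd(69273, 620289): 620289 = 8·69273 + 66105; 69273 = 1·66105 + 3168; 66105 = 20·3168 + 2745; 3168 = 1·2745 + 423; 2745 = 6·423 + 207; 423 = 2·207 + 9; 207 = 23·9 + 0 → 9
9 does not divide 121, so a solution does not exist.

No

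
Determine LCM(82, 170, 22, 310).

82 = 2 · 41; 170 = 2 · 5 · 17; 22 = 2 · 11; 310 = 2 · 5 · 31
lcm takes max exponent of each prime: 2 · 5 · 11 · 17 · 31 · 41 = 2376770

2376770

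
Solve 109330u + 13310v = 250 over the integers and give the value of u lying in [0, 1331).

Euclid: 109330 = 8·13310 + 2850; 13310 = 4·2850 + 1910; 2850 = 1·1910 + 940; 1910 = 2·940 + 30; 940 = 31·30 + 10; 30 = 3·10 + 0 → gcd = 10; 250 = 10·25.
Back-substitution yields 109330·(439) + 13310·(-3606) = 10, so one solution is u = 439·25 = 10975, v = -3606·25 = -90150.
Solutions in u differ by 13310/10 = 1331; the one in [0, 1331) is 10975 mod 1331 = 327.

327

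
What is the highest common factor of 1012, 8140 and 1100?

44

gcd(1012, 8140): 8140 = 8·1012 + 44; 1012 = 23·44 + 0 → 44
gcd(44, 1100): 1100 = 25·44 + 0 → 44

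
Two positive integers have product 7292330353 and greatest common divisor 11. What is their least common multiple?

662939123

For any two positive integers, gcd × lcm equals their product. Hence lcm = 7292330353 / 11 = 662939123.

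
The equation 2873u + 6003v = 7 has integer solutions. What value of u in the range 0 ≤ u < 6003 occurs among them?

3527

Reduce mod 6003: 2873u ≡ 7 (mod 6003). With g = gcd(2873, 6003) = 1 dividing 7, divide through: 2873u ≡ 7 (mod 6003).
Since gcd(2873, 6003) = 1, u ≡ 7·(2873)⁻¹ ≡ 3527 (mod 6003). Smallest non-negative: 3527.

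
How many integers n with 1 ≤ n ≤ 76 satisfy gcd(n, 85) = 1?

57

Prime factors of 85: 5, 17. Count integers ≤ 76 divisible by none of them.
By inclusion–exclusion: 76 − ⌊76/5⌋ − ⌊76/17⌋ + ⌊76/85⌋ = 57.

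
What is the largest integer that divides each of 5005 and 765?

Euclid: 5005 = 6·765 + 415; 765 = 1·415 + 350; 415 = 1·350 + 65; 350 = 5·65 + 25; 65 = 2·25 + 15; 25 = 1·15 + 10; 15 = 1·10 + 5; 10 = 2·5 + 0. Last nonzero remainder: 5.

5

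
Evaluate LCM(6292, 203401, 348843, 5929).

lcm(6292, 203401) = 6292·203401/gcd = 1279799092/121 = 10576852
lcm(10576852, 348843) = 10576852·348843/gcd = 3689660782236/121 = 30493064316
lcm(30493064316, 5929) = 30493064316·5929/gcd = 180793378329564/121 = 1494160151484

1494160151484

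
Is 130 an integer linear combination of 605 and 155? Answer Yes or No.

Yes

gcd(605, 155): 605 = 3·155 + 140; 155 = 1·140 + 15; 140 = 9·15 + 5; 15 = 3·5 + 0 → 5
5 divides 130, so a solution exists.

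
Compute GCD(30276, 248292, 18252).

30276 = 2² · 3² · 29²; 248292 = 2² · 3³ · 11² · 19; 18252 = 2² · 3³ · 13²
gcd takes min exponent of each prime: 2² · 3² = 36

36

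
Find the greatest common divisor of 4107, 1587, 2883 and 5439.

3

gcd(4107, 1587): 4107 = 2·1587 + 933; 1587 = 1·933 + 654; 933 = 1·654 + 279; 654 = 2·279 + 96; 279 = 2·96 + 87; 96 = 1·87 + 9; 87 = 9·9 + 6; 9 = 1·6 + 3; 6 = 2·3 + 0 → 3
gcd(3, 2883): 2883 = 961·3 + 0 → 3
gcd(3, 5439): 5439 = 1813·3 + 0 → 3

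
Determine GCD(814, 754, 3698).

gcd(814, 754): 814 = 1·754 + 60; 754 = 12·60 + 34; 60 = 1·34 + 26; 34 = 1·26 + 8; 26 = 3·8 + 2; 8 = 4·2 + 0 → 2
gcd(2, 3698): 3698 = 1849·2 + 0 → 2

2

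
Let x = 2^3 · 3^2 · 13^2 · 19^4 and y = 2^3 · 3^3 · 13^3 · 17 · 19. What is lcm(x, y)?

max exponent per prime: 2^3 · 3^3 · 13^3 · 17 · 19^4 = 1051349550264

1051349550264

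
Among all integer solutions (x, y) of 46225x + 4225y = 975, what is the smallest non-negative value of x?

gcd(46225, 4225) = 25 (Euclid: 46225 = 10·4225 + 3975; 4225 = 1·3975 + 250; 3975 = 15·250 + 225; 250 = 1·225 + 25; 225 = 9·25 + 0), and 25 | 975.
Extended Euclid: 46225·(-17) + 4225·(186) = 25. Scale by 39: x₀ = -663.
General solution x = x₀ + 169t; reducing mod 169 gives x = 13 (and y = -142).

13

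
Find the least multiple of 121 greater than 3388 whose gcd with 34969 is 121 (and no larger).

34969 = 121·289. Any x with gcd(x, 34969) = 121 is a multiple of 121, say 121s, with s coprime to 289.
Need s > 3388/121, so s ≥ 29. First s ≥ 29 with gcd(s, 289) = 1 is s = 29. Thus x = 121·29 = 3509.

3509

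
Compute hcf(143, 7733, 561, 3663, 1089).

143 = 11 · 13; 7733 = 11 · 19 · 37; 561 = 3 · 11 · 17; 3663 = 3² · 11 · 37; 1089 = 3² · 11²
gcd takes min exponent of each prime: 11 = 11

11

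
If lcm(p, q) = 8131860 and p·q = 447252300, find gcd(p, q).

55

From gcd × lcm = pq: gcd = 447252300 / 8131860 = 55.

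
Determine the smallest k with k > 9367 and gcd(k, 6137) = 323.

9690

gcd(k, 6137) = 323 forces 323 | k; write k = 323s. Then gcd(323s, 323·19) = 323·gcd(s, 19), so need gcd(s, 19) = 1.
323s > 9367 gives s ≥ 30. The least s ≥ 30 coprime to 19 is 30, so k = 323·30 = 9690.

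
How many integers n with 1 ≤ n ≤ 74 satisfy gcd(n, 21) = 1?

21 = 3·7. Inclusion–exclusion on these primes:
74 − ⌊74/3⌋ − ⌊74/7⌋ + ⌊74/21⌋ = 43

43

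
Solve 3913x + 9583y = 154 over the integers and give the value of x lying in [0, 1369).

gcd(3913, 9583) = 7 (Euclid: 9583 = 2·3913 + 1757; 3913 = 2·1757 + 399; 1757 = 4·399 + 161; 399 = 2·161 + 77; 161 = 2·77 + 7; 77 = 11·7 + 0), and 7 | 154.
Extended Euclid: 3913·(-120) + 9583·(49) = 7. Scale by 22: x₀ = -2640.
General solution x = x₀ + 1369t; reducing mod 1369 gives x = 98 (and y = -40).

98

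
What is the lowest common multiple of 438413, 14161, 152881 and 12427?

488656445039

438413 = 17² · 37 · 41; 14161 = 7² · 17²; 152881 = 17² · 23²; 12427 = 17² · 43
lcm takes max exponent of each prime: 7² · 17² · 23² · 37 · 41 · 43 = 488656445039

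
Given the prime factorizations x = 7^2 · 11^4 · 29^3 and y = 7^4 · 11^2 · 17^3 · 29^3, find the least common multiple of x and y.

4212148350770437

max exponent per prime: 7^4 · 11^4 · 17^3 · 29^3 = 4212148350770437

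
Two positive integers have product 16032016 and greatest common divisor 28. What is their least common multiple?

For any two positive integers, gcd × lcm equals their product. Hence lcm = 16032016 / 28 = 572572.

572572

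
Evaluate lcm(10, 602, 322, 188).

10 = 2 · 5; 602 = 2 · 7 · 43; 322 = 2 · 7 · 23; 188 = 2² · 47
lcm takes max exponent of each prime: 2² · 5 · 7 · 23 · 43 · 47 = 6507620

6507620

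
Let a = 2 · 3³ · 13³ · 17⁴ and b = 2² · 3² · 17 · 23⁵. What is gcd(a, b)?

306

min exponent per shared prime: 2 · 3² · 17 = 306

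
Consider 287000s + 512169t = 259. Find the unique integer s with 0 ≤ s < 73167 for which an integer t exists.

Reduce mod 512169: 287000s ≡ 259 (mod 512169). With g = gcd(287000, 512169) = 7 dividing 259, divide through: 41000s ≡ 37 (mod 73167).
Since gcd(41000, 73167) = 1, s ≡ 37·(41000)⁻¹ ≡ 9617 (mod 73167). Smallest non-negative: 9617.

9617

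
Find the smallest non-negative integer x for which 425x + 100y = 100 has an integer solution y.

0

gcd(425, 100) = 25 (Euclid: 425 = 4·100 + 25; 100 = 4·25 + 0), and 25 | 100.
Extended Euclid: 425·(1) + 100·(-4) = 25. Scale by 4: x₀ = 4.
General solution x = x₀ + 4t; reducing mod 4 gives x = 0 (and y = 1).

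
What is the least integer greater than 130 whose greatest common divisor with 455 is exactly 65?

195

455 = 65·7. Any k with gcd(k, 455) = 65 is a multiple of 65, say 65s, with s coprime to 7.
Need s > 130/65, so s ≥ 3. First s ≥ 3 with gcd(s, 7) = 1 is s = 3. Thus k = 65·3 = 195.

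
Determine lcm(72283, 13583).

981819989

72283 = 41² · 43; 13583 = 17² · 47
max exponents: 17² · 41² · 43 · 47 = 981819989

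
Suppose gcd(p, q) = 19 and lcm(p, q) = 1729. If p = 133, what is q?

p·q = gcd·lcm = 19·1729 = 32851, so q = 32851/133 = 247.

247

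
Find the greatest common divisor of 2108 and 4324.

4

Euclid: 4324 = 2·2108 + 108; 2108 = 19·108 + 56; 108 = 1·56 + 52; 56 = 1·52 + 4; 52 = 13·4 + 0. Last nonzero remainder: 4.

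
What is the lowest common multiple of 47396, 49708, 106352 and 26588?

47396 = 2² · 17² · 41; 49708 = 2² · 17² · 43; 106352 = 2⁴ · 17² · 23; 26588 = 2² · 17² · 23
lcm takes max exponent of each prime: 2⁴ · 17² · 23 · 41 · 43 = 187498576

187498576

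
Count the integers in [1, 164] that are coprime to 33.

33 = 3·11. Inclusion–exclusion on these primes:
164 − ⌊164/3⌋ − ⌊164/11⌋ + ⌊164/33⌋ = 100

100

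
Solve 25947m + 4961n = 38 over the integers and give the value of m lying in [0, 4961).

3875

gcd(25947, 4961) = 1 (Euclid: 25947 = 5·4961 + 1142; 4961 = 4·1142 + 393; 1142 = 2·393 + 356; 393 = 1·356 + 37; 356 = 9·37 + 23; 37 = 1·23 + 14; 23 = 1·14 + 9; 14 = 1·9 + 5; 9 = 1·5 + 4; 5 = 1·4 + 1; 4 = 4·1 + 0), and 1 | 38.
Extended Euclid: 25947·(-1073) + 4961·(5612) = 1. Scale by 38: m₀ = -40774.
General solution m = m₀ + 4961t; reducing mod 4961 gives m = 3875 (and n = -20267).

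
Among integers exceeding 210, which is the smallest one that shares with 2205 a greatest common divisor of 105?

2205 = 105·21. Any t with gcd(t, 2205) = 105 is a multiple of 105, say 105s, with s coprime to 21.
Need s > 210/105, so s ≥ 3. First s ≥ 3 with gcd(s, 21) = 1 is s = 4. Thus t = 105·4 = 420.

420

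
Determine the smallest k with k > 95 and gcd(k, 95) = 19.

114

gcd(k, 95) = 19 forces 19 | k; write k = 19s. Then gcd(19s, 19·5) = 19·gcd(s, 5), so need gcd(s, 5) = 1.
19s > 95 gives s ≥ 6. The least s ≥ 6 coprime to 5 is 6, so k = 19·6 = 114.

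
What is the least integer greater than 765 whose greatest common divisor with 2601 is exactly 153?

918

2601 = 153·17. Any a with gcd(a, 2601) = 153 is a multiple of 153, say 153s, with s coprime to 17.
Need s > 765/153, so s ≥ 6. First s ≥ 6 with gcd(s, 17) = 1 is s = 6. Thus a = 153·6 = 918.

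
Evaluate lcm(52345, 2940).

gcd first: 52345 = 17·2940 + 2365; 2940 = 1·2365 + 575; 2365 = 4·575 + 65; 575 = 8·65 + 55; 65 = 1·55 + 10; 55 = 5·10 + 5; 10 = 2·5 + 0 → gcd = 5
lcm = 52345·2940/gcd = 153894300/5 = 30778860

30778860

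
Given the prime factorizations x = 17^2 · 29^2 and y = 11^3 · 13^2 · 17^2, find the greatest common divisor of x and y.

min exponent per shared prime: 17^2 = 289

289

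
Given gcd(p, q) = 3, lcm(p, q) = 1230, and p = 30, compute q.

p·q = gcd·lcm = 3·1230 = 3690, so q = 3690/30 = 123.

123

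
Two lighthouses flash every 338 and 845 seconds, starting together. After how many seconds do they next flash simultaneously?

338 = 2 · 13²; 845 = 5 · 13²
max exponents: 2 · 5 · 13² = 1690

1690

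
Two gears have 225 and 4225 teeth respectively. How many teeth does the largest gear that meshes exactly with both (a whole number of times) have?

25

Euclid: 4225 = 18·225 + 175; 225 = 1·175 + 50; 175 = 3·50 + 25; 50 = 2·25 + 0. Last nonzero remainder: 25.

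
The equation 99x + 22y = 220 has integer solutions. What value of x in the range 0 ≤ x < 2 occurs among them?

Reduce mod 22: 99x ≡ 220 (mod 22). With g = gcd(99, 22) = 11 dividing 220, divide through: 9x ≡ 20 (mod 2).
Since gcd(9, 2) = 1, x ≡ 20·(9)⁻¹ ≡ 0 (mod 2). Smallest non-negative: 0.

0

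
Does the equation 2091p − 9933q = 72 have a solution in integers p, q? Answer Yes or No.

Yes

By Bézout, 2091p − 9933q = 72 has integer solutions iff gcd(2091, 9933) | 72.
Euclid: 9933 = 4·2091 + 1569; 2091 = 1·1569 + 522; 1569 = 3·522 + 3; 522 = 174·3 + 0. gcd = 3; 72 mod 3 = 0. Yes.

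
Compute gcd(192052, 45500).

28

192052 = 2² · 7 · 19³
45500 = 2² · 5³ · 7 · 13
Common: 2² · 7 = 28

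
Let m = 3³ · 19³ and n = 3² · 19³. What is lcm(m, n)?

max exponent per prime: 3³ · 19³ = 185193

185193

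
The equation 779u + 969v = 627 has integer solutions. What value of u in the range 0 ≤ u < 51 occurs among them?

12

gcd(779, 969) = 19 (Euclid: 969 = 1·779 + 190; 779 = 4·190 + 19; 190 = 10·19 + 0), and 19 | 627.
Extended Euclid: 779·(5) + 969·(-4) = 19. Scale by 33: u₀ = 165.
General solution u = u₀ + 51t; reducing mod 51 gives u = 12 (and v = -9).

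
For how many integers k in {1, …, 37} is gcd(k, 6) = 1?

6 = 2·3. Inclusion–exclusion on these primes:
37 − ⌊37/2⌋ − ⌊37/3⌋ + ⌊37/6⌋ = 13

13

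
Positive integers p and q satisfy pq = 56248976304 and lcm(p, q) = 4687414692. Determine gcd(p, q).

12

gcd·lcm = product, so gcd = 56248976304/4687414692 = 12.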